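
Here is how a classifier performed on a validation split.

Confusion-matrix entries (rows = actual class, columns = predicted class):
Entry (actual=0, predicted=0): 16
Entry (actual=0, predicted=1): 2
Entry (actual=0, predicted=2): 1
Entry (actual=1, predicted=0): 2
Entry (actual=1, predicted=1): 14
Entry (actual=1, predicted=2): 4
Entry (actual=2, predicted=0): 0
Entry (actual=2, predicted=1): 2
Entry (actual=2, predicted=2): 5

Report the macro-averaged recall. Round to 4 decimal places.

Per-class recall (TP/(TP+FN)):
  0: TP=16, FN=2+1=3 → 16/19 = 0.84211
  1: TP=14, FN=2+4=6 → 14/20 = 0.70000
  2: TP=5, FN=0+2=2 → 5/7 = 0.71429
Macro-recall = mean = (0.84211 + 0.70000 + 0.71429) / 3 = 0.7521

0.7521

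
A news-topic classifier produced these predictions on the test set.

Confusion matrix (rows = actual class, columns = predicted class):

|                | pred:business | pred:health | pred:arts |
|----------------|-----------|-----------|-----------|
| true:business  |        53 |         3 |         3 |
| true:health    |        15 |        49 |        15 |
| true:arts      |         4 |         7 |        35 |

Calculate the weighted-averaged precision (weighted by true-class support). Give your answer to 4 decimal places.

Per-class precision (TP/(TP+FP)):
  business: TP=53, FP=15+4=19 → 53/72 = 0.73611
  health: TP=49, FP=3+7=10 → 49/59 = 0.83051
  arts: TP=35, FP=3+15=18 → 35/53 = 0.66038
Weighted-precision = Σ (supportᵢ/N)·precisionᵢ with N=184: (59/184)·0.73611 + (79/184)·0.83051 + (46/184)·0.66038 = 0.7577

0.7577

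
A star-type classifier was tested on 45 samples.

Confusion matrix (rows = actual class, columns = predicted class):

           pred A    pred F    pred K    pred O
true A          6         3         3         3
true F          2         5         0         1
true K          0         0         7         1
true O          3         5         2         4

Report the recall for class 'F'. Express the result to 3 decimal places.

Take TP from the diagonal, FP from the rest of the 'F' prediction marginal, FN from the rest of the 'F' actual marginal.
recall = TP/(TP+FN).
F: TP=5, FN=2+0+1=3 → 5/8 = 0.6250

0.625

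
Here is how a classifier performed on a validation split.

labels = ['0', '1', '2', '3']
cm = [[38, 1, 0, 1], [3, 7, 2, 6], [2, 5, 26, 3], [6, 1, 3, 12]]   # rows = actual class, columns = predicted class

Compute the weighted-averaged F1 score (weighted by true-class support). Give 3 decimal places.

Per-class F1 score (2·TP/(2·TP+FP+FN)):
  0: TP=38, FP=3+2+6=11, FN=1+0+1=2 → 76/89 = 0.8539
  1: TP=7, FP=1+5+1=7, FN=3+2+6=11 → 14/32 = 0.4375
  2: TP=26, FP=0+2+3=5, FN=2+5+3=10 → 52/67 = 0.7761
  3: TP=12, FP=1+6+3=10, FN=6+1+3=10 → 24/44 = 0.5455
Weighted-F1 score = Σ (supportᵢ/N)·F1 scoreᵢ with N=116: (40/116)·0.8539 + (18/116)·0.4375 + (36/116)·0.7761 + (22/116)·0.5455 = 0.707

0.707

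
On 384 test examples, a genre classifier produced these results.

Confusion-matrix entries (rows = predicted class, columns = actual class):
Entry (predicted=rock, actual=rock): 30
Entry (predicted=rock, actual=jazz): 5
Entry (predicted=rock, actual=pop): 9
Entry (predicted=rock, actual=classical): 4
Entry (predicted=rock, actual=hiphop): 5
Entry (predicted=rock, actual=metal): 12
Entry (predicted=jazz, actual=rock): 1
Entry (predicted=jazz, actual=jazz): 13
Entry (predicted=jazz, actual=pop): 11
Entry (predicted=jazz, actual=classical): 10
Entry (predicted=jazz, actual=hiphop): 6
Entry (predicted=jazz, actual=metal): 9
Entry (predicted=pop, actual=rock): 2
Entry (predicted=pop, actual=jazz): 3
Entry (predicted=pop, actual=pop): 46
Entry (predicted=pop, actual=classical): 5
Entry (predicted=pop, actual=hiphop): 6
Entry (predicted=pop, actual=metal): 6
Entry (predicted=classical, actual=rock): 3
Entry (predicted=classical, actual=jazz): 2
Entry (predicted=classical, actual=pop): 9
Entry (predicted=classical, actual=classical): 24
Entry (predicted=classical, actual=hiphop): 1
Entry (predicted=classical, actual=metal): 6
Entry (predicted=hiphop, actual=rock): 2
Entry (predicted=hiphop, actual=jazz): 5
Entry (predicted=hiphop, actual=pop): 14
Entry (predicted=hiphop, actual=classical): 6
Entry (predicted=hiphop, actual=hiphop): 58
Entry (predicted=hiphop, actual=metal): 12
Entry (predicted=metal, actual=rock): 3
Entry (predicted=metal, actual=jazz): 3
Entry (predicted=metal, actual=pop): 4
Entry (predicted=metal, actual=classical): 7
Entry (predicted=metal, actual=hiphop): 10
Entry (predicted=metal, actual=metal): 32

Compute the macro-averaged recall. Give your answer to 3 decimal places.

0.527

Per-class recall (TP/(TP+FN)):
  rock: TP=30, FN=1+2+3+2+3=11 → 30/41 = 0.7317
  jazz: TP=13, FN=5+3+2+5+3=18 → 13/31 = 0.4194
  pop: TP=46, FN=9+11+9+14+4=47 → 46/93 = 0.4946
  classical: TP=24, FN=4+10+5+6+7=32 → 24/56 = 0.4286
  hiphop: TP=58, FN=5+6+6+1+10=28 → 58/86 = 0.6744
  metal: TP=32, FN=12+9+6+6+12=45 → 32/77 = 0.4156
Macro-recall = mean = (0.7317 + 0.4194 + 0.4946 + 0.4286 + 0.6744 + 0.4156) / 6 = 0.527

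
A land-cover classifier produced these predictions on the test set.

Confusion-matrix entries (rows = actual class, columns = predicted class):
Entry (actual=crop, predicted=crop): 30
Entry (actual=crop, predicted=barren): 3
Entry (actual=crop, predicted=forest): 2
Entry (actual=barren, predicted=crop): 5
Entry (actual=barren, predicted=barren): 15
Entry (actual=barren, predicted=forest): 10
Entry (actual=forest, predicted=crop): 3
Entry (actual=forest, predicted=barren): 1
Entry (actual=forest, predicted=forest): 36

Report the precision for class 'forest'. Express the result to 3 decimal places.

0.750

One-vs-rest for 'forest': TP = diagonal; FP = other classes predicted 'forest'; FN = 'forest' predicted as other.
precision = TP/(TP+FP).
forest: TP=36, FP=2+10=12 → 36/48 = 0.7500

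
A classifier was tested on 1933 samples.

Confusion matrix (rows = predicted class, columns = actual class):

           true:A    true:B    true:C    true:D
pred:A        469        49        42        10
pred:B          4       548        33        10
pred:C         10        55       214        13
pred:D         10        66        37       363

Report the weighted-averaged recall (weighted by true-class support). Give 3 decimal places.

0.825

Per-class recall (TP/(TP+FN)):
  A: TP=469, FN=4+10+10=24 → 469/493 = 0.9513
  B: TP=548, FN=49+55+66=170 → 548/718 = 0.7632
  C: TP=214, FN=42+33+37=112 → 214/326 = 0.6564
  D: TP=363, FN=10+10+13=33 → 363/396 = 0.9167
Weighted-recall = Σ (supportᵢ/N)·recallᵢ with N=1933: (493/1933)·0.9513 + (718/1933)·0.7632 + (326/1933)·0.6564 + (396/1933)·0.9167 = 0.825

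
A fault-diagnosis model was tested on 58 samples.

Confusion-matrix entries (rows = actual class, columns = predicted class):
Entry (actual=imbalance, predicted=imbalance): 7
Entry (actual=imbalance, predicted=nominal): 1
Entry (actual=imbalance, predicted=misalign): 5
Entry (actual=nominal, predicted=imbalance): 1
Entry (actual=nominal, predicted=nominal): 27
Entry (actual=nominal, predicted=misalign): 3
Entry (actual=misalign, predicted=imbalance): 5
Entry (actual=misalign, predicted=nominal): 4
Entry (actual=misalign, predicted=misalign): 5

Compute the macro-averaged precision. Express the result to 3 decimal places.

0.589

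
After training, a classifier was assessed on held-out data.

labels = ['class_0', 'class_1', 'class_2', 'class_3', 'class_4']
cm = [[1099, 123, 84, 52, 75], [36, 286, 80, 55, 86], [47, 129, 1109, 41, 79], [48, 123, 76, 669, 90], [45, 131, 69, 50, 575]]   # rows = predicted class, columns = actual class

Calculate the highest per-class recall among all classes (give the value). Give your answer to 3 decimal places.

0.862

Per-class recall (TP/(TP+FN)):
  class_0: TP=1099, FN=36+47+48+45=176 → 1099/1275 = 0.8620
  class_1: TP=286, FN=123+129+123+131=506 → 286/792 = 0.3611
  class_2: TP=1109, FN=84+80+76+69=309 → 1109/1418 = 0.7821
  class_3: TP=669, FN=52+55+41+50=198 → 669/867 = 0.7716
  class_4: TP=575, FN=75+86+79+90=330 → 575/905 = 0.6354
Highest is class 'class_0' with recall = 0.862.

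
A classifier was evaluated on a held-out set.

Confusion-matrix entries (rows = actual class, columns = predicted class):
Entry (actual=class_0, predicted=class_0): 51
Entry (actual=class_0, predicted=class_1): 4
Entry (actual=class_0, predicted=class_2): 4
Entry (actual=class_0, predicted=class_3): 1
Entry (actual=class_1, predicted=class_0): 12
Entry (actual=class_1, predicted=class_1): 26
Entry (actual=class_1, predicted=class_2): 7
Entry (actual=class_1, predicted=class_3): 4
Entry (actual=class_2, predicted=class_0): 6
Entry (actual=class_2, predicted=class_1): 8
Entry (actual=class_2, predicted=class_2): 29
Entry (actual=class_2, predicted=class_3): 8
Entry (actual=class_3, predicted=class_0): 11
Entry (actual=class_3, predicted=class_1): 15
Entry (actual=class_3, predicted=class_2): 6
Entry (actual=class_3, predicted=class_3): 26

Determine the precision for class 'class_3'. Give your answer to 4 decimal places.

0.6667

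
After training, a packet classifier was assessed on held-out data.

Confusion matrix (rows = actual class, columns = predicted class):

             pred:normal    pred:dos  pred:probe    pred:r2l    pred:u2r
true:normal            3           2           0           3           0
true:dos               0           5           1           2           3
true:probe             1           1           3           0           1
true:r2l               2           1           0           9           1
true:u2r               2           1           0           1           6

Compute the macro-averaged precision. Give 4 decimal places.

Per-class precision (TP/(TP+FP)):
  normal: TP=3, FP=0+1+2+2=5 → 3/8 = 0.37500
  dos: TP=5, FP=2+1+1+1=5 → 5/10 = 0.50000
  probe: TP=3, FP=0+1+0+0=1 → 3/4 = 0.75000
  r2l: TP=9, FP=3+2+0+1=6 → 9/15 = 0.60000
  u2r: TP=6, FP=0+3+1+1=5 → 6/11 = 0.54545
Macro-precision = mean = (0.37500 + 0.50000 + 0.75000 + 0.60000 + 0.54545) / 5 = 0.5541

0.5541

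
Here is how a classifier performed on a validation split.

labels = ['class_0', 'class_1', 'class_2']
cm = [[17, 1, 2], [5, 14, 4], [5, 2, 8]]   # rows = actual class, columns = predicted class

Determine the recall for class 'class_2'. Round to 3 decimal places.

0.533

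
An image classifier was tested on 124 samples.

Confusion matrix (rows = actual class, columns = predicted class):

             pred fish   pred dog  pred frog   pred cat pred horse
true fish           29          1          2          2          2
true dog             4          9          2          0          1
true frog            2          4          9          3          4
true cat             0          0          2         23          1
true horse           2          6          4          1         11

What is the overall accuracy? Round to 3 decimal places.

0.653

Accuracy = trace / total = (29+9+9+23+11=81) / 124 = 81/124 = 0.653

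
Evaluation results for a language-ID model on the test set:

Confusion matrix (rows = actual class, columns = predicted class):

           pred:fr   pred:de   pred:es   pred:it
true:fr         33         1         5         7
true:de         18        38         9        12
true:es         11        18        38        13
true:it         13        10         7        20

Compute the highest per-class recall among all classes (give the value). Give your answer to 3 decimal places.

0.717

Per-class recall (TP/(TP+FN)):
  fr: TP=33, FN=1+5+7=13 → 33/46 = 0.7174
  de: TP=38, FN=18+9+12=39 → 38/77 = 0.4935
  es: TP=38, FN=11+18+13=42 → 38/80 = 0.4750
  it: TP=20, FN=13+10+7=30 → 20/50 = 0.4000
Highest is class 'fr' with recall = 0.717.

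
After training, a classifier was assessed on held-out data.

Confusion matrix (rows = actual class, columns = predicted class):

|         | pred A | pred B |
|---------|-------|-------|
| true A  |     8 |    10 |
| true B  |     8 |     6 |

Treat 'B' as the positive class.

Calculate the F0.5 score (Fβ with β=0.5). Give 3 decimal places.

Fβ = (1+β²)·TP / ((1+β²)·TP + β²·FN + FP), with β²=1/4
= 1.25·6 / (1.25·6 + 0.25·8 + 10) = 0.385

0.385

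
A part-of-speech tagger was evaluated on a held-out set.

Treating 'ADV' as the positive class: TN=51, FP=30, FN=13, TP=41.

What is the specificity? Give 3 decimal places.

0.630

Specificity = TN/(TN+FP) = 51/(51+30) = 0.630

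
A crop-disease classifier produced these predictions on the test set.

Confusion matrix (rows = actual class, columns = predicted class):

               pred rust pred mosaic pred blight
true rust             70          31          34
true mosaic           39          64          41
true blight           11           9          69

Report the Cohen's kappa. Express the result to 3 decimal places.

Observed agreement pₒ = trace/N = 203/368 = 0.5516
Expected agreement pₑ = Σ (rowᵢ·colᵢ)/N² = (135·120 + 144·104 + 89·144)/368² = 0.3248
κ = (pₒ − pₑ)/(1 − pₑ) = (0.5516 − 0.3248)/(1 − 0.3248) = 0.336

0.336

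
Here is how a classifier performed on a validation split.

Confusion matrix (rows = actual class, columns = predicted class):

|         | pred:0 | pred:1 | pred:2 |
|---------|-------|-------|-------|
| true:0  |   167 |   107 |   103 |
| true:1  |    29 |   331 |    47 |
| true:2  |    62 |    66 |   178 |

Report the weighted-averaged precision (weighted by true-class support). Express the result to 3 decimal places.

0.621

Per-class precision (TP/(TP+FP)):
  0: TP=167, FP=29+62=91 → 167/258 = 0.6473
  1: TP=331, FP=107+66=173 → 331/504 = 0.6567
  2: TP=178, FP=103+47=150 → 178/328 = 0.5427
Weighted-precision = Σ (supportᵢ/N)·precisionᵢ with N=1090: (377/1090)·0.6473 + (407/1090)·0.6567 + (306/1090)·0.5427 = 0.621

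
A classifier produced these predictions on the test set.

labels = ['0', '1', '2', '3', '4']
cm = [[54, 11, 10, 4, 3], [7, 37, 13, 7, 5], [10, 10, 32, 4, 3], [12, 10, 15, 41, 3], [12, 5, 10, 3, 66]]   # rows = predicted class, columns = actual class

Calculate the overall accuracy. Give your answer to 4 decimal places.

0.5943

Accuracy = trace / total = (54+37+32+41+66=230) / 387 = 230/387 = 0.5943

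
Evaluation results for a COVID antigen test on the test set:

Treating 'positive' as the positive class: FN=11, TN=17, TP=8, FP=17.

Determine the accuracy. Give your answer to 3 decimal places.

0.472

Accuracy = (TP+TN)/N = (8+17)/53 = 0.472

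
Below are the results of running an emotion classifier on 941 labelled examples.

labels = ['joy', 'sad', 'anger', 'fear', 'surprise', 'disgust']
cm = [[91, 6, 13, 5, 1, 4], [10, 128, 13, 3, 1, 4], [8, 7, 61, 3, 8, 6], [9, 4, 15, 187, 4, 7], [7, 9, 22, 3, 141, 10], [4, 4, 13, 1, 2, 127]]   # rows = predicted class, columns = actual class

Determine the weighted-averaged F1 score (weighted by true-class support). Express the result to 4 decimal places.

0.7734

Per-class F1 score (2·TP/(2·TP+FP+FN)):
  joy: TP=91, FP=6+13+5+1+4=29, FN=10+8+9+7+4=38 → 182/249 = 0.73092
  sad: TP=128, FP=10+13+3+1+4=31, FN=6+7+4+9+4=30 → 256/317 = 0.80757
  anger: TP=61, FP=8+7+3+8+6=32, FN=13+13+15+22+13=76 → 122/230 = 0.53043
  fear: TP=187, FP=9+4+15+4+7=39, FN=5+3+3+3+1=15 → 374/428 = 0.87383
  surprise: TP=141, FP=7+9+22+3+10=51, FN=1+1+8+4+2=16 → 282/349 = 0.80802
  disgust: TP=127, FP=4+4+13+1+2=24, FN=4+4+6+7+10=31 → 254/309 = 0.82201
Weighted-F1 score = Σ (supportᵢ/N)·F1 scoreᵢ with N=941: (129/941)·0.73092 + (158/941)·0.80757 + (137/941)·0.53043 + (202/941)·0.87383 + (157/941)·0.80802 + (158/941)·0.82201 = 0.7734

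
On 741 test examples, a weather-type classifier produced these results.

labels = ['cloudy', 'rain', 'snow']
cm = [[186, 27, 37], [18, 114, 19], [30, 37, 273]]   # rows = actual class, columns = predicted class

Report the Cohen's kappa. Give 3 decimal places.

0.646

Observed agreement pₒ = trace/N = 573/741 = 0.7733
Expected agreement pₑ = Σ (rowᵢ·colᵢ)/N² = (250·234 + 151·178 + 340·329)/741² = 0.3592
κ = (pₒ − pₑ)/(1 − pₑ) = (0.7733 − 0.3592)/(1 − 0.3592) = 0.646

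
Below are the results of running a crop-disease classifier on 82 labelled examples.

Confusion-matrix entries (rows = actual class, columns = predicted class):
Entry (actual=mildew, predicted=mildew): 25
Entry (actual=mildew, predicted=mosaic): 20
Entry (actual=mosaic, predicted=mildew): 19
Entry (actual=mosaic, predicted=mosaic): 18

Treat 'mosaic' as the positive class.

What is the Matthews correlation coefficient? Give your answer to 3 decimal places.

MCC = (TP·TN − FP·FN) / √((TP+FP)(TP+FN)(TN+FP)(TN+FN))
Numerator = 18·25 − 20·19 = 70
Denominator = √(38·37·45·44) = √2783880 = 1668.4963
MCC = 70 / 1668.4963 = 0.042

0.042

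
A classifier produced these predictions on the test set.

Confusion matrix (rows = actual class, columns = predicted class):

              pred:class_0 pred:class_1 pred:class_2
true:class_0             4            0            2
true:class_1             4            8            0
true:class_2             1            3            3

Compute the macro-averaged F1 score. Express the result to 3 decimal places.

Per-class F1 score (2·TP/(2·TP+FP+FN)):
  class_0: TP=4, FP=4+1=5, FN=0+2=2 → 8/15 = 0.5333
  class_1: TP=8, FP=0+3=3, FN=4+0=4 → 16/23 = 0.6957
  class_2: TP=3, FP=2+0=2, FN=1+3=4 → 6/12 = 0.5000
Macro-F1 score = mean = (0.5333 + 0.6957 + 0.5000) / 3 = 0.576

0.576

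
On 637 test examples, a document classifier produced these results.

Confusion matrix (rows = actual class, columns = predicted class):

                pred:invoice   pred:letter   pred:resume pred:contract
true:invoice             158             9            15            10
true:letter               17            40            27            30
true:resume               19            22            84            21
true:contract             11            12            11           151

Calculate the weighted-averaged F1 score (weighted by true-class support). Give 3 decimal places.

Per-class F1 score (2·TP/(2·TP+FP+FN)):
  invoice: TP=158, FP=17+19+11=47, FN=9+15+10=34 → 316/397 = 0.7960
  letter: TP=40, FP=9+22+12=43, FN=17+27+30=74 → 80/197 = 0.4061
  resume: TP=84, FP=15+27+11=53, FN=19+22+21=62 → 168/283 = 0.5936
  contract: TP=151, FP=10+30+21=61, FN=11+12+11=34 → 302/397 = 0.7607
Weighted-F1 score = Σ (supportᵢ/N)·F1 scoreᵢ with N=637: (192/637)·0.7960 + (114/637)·0.4061 + (146/637)·0.5936 + (185/637)·0.7607 = 0.670

0.670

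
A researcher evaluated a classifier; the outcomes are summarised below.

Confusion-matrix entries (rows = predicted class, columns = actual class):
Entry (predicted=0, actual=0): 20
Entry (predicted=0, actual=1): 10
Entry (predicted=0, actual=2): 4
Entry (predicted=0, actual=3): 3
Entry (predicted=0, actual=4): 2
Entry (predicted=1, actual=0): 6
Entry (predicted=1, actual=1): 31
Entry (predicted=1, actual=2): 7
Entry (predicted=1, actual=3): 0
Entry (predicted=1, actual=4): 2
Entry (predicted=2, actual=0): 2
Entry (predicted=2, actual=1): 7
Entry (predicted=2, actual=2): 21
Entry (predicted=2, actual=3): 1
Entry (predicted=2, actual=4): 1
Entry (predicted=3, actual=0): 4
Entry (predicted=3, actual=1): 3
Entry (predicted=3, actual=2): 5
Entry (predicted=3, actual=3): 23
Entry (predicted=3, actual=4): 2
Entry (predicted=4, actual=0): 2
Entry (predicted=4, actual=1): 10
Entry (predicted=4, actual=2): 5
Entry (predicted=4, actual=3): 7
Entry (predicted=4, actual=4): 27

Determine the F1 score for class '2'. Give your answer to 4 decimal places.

0.5676

F1 score = 2·TP/(2·TP+FP+FN).
2: TP=21, FP=2+7+1+1=11, FN=4+7+5+5=21 → 42/74 = 0.56757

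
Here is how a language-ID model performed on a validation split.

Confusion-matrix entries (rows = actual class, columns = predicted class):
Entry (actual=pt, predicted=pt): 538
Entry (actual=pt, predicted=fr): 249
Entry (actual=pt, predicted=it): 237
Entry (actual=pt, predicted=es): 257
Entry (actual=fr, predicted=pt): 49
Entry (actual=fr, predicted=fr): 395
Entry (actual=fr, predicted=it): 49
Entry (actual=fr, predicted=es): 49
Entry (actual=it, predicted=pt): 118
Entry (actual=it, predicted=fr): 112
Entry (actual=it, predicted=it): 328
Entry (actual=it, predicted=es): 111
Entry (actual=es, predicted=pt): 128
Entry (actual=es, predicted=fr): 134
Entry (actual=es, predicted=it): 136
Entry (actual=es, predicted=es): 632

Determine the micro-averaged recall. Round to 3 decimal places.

0.537

Micro-averaging pools counts across classes: ΣTP=1893, ΣFP=1629, ΣFN=1629.
Micro-recall = TP/(TP+FN) on pooled counts = 0.537 (equals overall accuracy in single-label multiclass).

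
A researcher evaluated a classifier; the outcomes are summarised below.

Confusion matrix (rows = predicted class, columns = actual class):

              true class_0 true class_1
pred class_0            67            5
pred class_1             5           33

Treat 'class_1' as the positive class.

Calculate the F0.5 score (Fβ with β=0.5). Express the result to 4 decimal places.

Fβ = (1+β²)·TP / ((1+β²)·TP + β²·FN + FP), with β²=1/4
= 1.25·33 / (1.25·33 + 0.25·5 + 5) = 0.8684

0.8684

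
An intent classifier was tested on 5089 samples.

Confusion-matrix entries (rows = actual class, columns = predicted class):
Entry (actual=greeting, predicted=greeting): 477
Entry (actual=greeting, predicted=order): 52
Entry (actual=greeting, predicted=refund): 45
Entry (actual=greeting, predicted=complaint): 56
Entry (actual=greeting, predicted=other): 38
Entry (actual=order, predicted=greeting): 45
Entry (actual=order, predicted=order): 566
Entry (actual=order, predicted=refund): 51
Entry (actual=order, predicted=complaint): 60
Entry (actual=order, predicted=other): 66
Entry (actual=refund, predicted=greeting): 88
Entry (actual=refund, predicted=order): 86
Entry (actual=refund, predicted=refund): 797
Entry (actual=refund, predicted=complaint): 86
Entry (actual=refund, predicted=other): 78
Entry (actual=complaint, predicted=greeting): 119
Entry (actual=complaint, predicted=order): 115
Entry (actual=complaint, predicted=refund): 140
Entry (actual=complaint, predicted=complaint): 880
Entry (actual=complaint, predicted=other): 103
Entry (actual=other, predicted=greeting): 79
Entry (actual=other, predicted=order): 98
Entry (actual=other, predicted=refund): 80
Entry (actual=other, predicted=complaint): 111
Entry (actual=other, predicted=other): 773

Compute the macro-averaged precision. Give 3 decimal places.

0.678

Per-class precision (TP/(TP+FP)):
  greeting: TP=477, FP=45+88+119+79=331 → 477/808 = 0.5903
  order: TP=566, FP=52+86+115+98=351 → 566/917 = 0.6172
  refund: TP=797, FP=45+51+140+80=316 → 797/1113 = 0.7161
  complaint: TP=880, FP=56+60+86+111=313 → 880/1193 = 0.7376
  other: TP=773, FP=38+66+78+103=285 → 773/1058 = 0.7306
Macro-precision = mean = (0.5903 + 0.6172 + 0.7161 + 0.7376 + 0.7306) / 5 = 0.678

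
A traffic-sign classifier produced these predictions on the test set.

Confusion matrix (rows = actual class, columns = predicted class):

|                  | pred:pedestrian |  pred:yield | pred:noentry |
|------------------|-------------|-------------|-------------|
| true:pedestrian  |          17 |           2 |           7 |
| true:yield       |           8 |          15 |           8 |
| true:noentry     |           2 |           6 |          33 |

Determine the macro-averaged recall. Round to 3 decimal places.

0.648

Per-class recall (TP/(TP+FN)):
  pedestrian: TP=17, FN=2+7=9 → 17/26 = 0.6538
  yield: TP=15, FN=8+8=16 → 15/31 = 0.4839
  noentry: TP=33, FN=2+6=8 → 33/41 = 0.8049
Macro-recall = mean = (0.6538 + 0.4839 + 0.8049) / 3 = 0.648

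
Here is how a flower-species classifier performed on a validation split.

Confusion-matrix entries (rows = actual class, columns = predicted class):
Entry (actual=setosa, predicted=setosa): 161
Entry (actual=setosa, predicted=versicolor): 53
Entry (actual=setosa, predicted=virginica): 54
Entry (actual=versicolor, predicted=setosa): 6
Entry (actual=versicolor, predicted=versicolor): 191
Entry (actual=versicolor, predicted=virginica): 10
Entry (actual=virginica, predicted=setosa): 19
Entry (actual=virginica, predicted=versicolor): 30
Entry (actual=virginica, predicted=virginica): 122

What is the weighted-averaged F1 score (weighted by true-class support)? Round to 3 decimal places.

Per-class F1 score (2·TP/(2·TP+FP+FN)):
  setosa: TP=161, FP=6+19=25, FN=53+54=107 → 322/454 = 0.7093
  versicolor: TP=191, FP=53+30=83, FN=6+10=16 → 382/481 = 0.7942
  virginica: TP=122, FP=54+10=64, FN=19+30=49 → 244/357 = 0.6835
Weighted-F1 score = Σ (supportᵢ/N)·F1 scoreᵢ with N=646: (268/646)·0.7093 + (207/646)·0.7942 + (171/646)·0.6835 = 0.730

0.730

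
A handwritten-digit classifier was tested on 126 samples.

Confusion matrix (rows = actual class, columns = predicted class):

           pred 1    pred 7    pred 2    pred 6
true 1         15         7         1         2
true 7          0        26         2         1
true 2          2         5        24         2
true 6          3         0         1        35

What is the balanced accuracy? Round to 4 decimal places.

Balanced accuracy = mean of per-class recall.
  1: recall = 15/25 = 0.60000
  7: recall = 26/29 = 0.89655
  2: recall = 24/33 = 0.72727
  6: recall = 35/39 = 0.89744
Mean = (0.60000 + 0.89655 + 0.72727 + 0.89744) / 4 = 0.7803

0.7803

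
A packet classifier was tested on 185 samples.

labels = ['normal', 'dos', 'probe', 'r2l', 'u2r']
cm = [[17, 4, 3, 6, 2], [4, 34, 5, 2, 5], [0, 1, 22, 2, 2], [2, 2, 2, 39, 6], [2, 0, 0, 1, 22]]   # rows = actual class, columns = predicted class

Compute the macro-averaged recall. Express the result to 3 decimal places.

Per-class recall (TP/(TP+FN)):
  normal: TP=17, FN=4+3+6+2=15 → 17/32 = 0.5313
  dos: TP=34, FN=4+5+2+5=16 → 34/50 = 0.6800
  probe: TP=22, FN=0+1+2+2=5 → 22/27 = 0.8148
  r2l: TP=39, FN=2+2+2+6=12 → 39/51 = 0.7647
  u2r: TP=22, FN=2+0+0+1=3 → 22/25 = 0.8800
Macro-recall = mean = (0.5313 + 0.6800 + 0.8148 + 0.7647 + 0.8800) / 5 = 0.734

0.734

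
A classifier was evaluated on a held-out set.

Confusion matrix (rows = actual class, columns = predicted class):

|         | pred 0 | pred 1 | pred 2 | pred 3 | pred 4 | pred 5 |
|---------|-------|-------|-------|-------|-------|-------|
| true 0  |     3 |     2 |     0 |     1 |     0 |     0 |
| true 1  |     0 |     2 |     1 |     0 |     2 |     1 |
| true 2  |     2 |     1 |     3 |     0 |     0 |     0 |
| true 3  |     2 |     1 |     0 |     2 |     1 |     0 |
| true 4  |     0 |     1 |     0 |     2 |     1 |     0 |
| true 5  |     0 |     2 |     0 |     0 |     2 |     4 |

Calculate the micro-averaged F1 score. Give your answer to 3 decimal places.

0.417

Micro-averaging pools counts across classes: ΣTP=15, ΣFP=21, ΣFN=21.
Micro-F1 score = 2·TP/(2·TP+FP+FN) on pooled counts = 0.417 (equals overall accuracy in single-label multiclass).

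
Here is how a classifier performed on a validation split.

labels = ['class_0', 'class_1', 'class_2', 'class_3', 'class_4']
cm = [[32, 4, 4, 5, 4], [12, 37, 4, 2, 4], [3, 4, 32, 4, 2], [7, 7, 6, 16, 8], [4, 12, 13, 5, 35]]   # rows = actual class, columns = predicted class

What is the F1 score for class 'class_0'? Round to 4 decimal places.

Take TP from the diagonal, FP from the rest of the 'class_0' prediction marginal, FN from the rest of the 'class_0' actual marginal.
F1 score = 2·TP/(2·TP+FP+FN).
class_0: TP=32, FP=12+3+7+4=26, FN=4+4+5+4=17 → 64/107 = 0.59813

0.5981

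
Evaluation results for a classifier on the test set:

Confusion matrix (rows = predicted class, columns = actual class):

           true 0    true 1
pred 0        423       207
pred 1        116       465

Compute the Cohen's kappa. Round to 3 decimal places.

Observed agreement pₒ = trace/N = 888/1211 = 0.7333
Expected agreement pₑ = Σ (rowᵢ·colᵢ)/N² = (539·630 + 672·581)/1211² = 0.4978
κ = (pₒ − pₑ)/(1 − pₑ) = (0.7333 − 0.4978)/(1 − 0.4978) = 0.469

0.469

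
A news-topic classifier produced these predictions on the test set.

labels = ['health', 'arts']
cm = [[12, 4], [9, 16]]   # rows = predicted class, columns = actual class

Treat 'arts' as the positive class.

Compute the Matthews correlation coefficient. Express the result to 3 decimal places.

MCC = (TP·TN − FP·FN) / √((TP+FP)(TP+FN)(TN+FP)(TN+FN))
Numerator = 16·12 − 9·4 = 156
Denominator = √(25·20·21·16) = √168000 = 409.8780
MCC = 156 / 409.8780 = 0.381

0.381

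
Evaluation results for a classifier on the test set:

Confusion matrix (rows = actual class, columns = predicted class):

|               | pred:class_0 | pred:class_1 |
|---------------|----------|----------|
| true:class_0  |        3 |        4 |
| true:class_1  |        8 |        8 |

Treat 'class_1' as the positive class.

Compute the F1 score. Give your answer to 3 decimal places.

0.571

Precision = TP/(TP+FP) = 8/12 = 0.6667
Recall = TP/(TP+FN) = 8/16 = 0.5000
F1 = 2·TP/(2·TP+FP+FN) = 16/28 = 0.571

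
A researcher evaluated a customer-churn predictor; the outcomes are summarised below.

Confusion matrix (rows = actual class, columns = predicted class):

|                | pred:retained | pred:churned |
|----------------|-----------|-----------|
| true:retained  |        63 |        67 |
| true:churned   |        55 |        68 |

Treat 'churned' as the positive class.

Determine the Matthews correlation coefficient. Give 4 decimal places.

MCC = (TP·TN − FP·FN) / √((TP+FP)(TP+FN)(TN+FP)(TN+FN))
Numerator = 68·63 − 67·55 = 599
Denominator = √(135·123·130·118) = √254720700 = 15959.9718
MCC = 599 / 15959.9718 = 0.0375

0.0375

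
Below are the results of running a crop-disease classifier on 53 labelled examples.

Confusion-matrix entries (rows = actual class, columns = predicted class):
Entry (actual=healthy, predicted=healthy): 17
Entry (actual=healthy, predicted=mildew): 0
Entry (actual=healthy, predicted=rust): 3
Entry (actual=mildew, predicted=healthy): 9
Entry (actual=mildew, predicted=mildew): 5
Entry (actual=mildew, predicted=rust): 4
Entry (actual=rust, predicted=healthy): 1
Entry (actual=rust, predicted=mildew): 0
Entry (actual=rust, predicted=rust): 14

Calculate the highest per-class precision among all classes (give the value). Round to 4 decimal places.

1.0000

Per-class precision (TP/(TP+FP)):
  healthy: TP=17, FP=9+1=10 → 17/27 = 0.62963
  mildew: TP=5, FP=0+0=0 → 5/5 = 1.00000
  rust: TP=14, FP=3+4=7 → 14/21 = 0.66667
Highest is class 'mildew' with precision = 1.0000.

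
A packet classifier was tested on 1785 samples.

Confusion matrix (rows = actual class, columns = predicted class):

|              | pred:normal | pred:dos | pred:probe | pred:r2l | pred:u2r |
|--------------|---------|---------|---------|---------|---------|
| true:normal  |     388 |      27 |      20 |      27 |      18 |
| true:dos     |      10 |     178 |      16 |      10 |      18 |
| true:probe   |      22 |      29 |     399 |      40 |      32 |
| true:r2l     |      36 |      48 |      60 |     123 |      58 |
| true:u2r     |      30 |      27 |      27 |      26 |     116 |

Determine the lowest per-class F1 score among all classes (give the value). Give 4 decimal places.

Per-class F1 score (2·TP/(2·TP+FP+FN)):
  normal: TP=388, FP=10+22+36+30=98, FN=27+20+27+18=92 → 776/966 = 0.80331
  dos: TP=178, FP=27+29+48+27=131, FN=10+16+10+18=54 → 356/541 = 0.65804
  probe: TP=399, FP=20+16+60+27=123, FN=22+29+40+32=123 → 798/1044 = 0.76437
  r2l: TP=123, FP=27+10+40+26=103, FN=36+48+60+58=202 → 246/551 = 0.44646
  u2r: TP=116, FP=18+18+32+58=126, FN=30+27+27+26=110 → 232/468 = 0.49573
Lowest is class 'r2l' with F1 score = 0.4465.

0.4465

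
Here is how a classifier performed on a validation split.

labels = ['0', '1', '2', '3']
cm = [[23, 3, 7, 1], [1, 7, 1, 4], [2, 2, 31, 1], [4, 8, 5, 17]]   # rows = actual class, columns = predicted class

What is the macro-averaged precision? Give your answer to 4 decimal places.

Per-class precision (TP/(TP+FP)):
  0: TP=23, FP=1+2+4=7 → 23/30 = 0.76667
  1: TP=7, FP=3+2+8=13 → 7/20 = 0.35000
  2: TP=31, FP=7+1+5=13 → 31/44 = 0.70455
  3: TP=17, FP=1+4+1=6 → 17/23 = 0.73913
Macro-precision = mean = (0.76667 + 0.35000 + 0.70455 + 0.73913) / 4 = 0.6401

0.6401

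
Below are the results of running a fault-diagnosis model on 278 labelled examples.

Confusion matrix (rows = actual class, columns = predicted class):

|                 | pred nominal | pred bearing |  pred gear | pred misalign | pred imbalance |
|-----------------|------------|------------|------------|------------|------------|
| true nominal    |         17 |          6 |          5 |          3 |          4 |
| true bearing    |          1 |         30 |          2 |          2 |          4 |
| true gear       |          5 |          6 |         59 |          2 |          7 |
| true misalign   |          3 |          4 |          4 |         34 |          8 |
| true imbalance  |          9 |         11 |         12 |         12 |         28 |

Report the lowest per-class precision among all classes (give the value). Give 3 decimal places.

Per-class precision (TP/(TP+FP)):
  nominal: TP=17, FP=1+5+3+9=18 → 17/35 = 0.4857
  bearing: TP=30, FP=6+6+4+11=27 → 30/57 = 0.5263
  gear: TP=59, FP=5+2+4+12=23 → 59/82 = 0.7195
  misalign: TP=34, FP=3+2+2+12=19 → 34/53 = 0.6415
  imbalance: TP=28, FP=4+4+7+8=23 → 28/51 = 0.5490
Lowest is class 'nominal' with precision = 0.486.

0.486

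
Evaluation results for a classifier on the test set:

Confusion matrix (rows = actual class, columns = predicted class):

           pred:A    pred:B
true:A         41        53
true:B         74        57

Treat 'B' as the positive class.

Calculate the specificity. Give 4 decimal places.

Specificity = TN/(TN+FP) = 41/(41+53) = 0.4362

0.4362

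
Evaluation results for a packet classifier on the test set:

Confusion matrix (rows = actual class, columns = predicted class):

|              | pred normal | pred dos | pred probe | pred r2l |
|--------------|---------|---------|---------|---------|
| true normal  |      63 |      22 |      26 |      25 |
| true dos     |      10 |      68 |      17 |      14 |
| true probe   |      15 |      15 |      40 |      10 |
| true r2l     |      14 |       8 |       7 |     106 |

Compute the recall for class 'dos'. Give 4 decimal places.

One-vs-rest for 'dos': TP = diagonal; FP = other classes predicted 'dos'; FN = 'dos' predicted as other.
recall = TP/(TP+FN).
dos: TP=68, FN=10+17+14=41 → 68/109 = 0.62385

0.6239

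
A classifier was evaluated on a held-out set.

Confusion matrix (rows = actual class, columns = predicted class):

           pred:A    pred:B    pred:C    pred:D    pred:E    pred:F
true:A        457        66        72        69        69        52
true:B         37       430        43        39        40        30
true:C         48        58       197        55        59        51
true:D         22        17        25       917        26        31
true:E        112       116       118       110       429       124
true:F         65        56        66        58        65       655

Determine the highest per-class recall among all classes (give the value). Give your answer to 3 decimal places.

0.883

Per-class recall (TP/(TP+FN)):
  A: TP=457, FN=66+72+69+69+52=328 → 457/785 = 0.5822
  B: TP=430, FN=37+43+39+40+30=189 → 430/619 = 0.6947
  C: TP=197, FN=48+58+55+59+51=271 → 197/468 = 0.4209
  D: TP=917, FN=22+17+25+26+31=121 → 917/1038 = 0.8834
  E: TP=429, FN=112+116+118+110+124=580 → 429/1009 = 0.4252
  F: TP=655, FN=65+56+66+58+65=310 → 655/965 = 0.6788
Highest is class 'D' with recall = 0.883.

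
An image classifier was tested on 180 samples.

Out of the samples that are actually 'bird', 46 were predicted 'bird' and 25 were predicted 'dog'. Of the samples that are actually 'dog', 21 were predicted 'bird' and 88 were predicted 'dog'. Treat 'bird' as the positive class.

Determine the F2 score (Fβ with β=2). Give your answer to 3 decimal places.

Fβ = (1+β²)·TP / ((1+β²)·TP + β²·FN + FP), with β²=4
= 5·46 / (5·46 + 4·25 + 21) = 0.655

0.655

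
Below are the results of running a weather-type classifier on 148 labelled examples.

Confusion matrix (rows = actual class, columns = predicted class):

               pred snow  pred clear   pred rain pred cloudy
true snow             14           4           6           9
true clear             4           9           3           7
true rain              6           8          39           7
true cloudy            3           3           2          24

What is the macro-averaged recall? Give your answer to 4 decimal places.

0.5539

Per-class recall (TP/(TP+FN)):
  snow: TP=14, FN=4+6+9=19 → 14/33 = 0.42424
  clear: TP=9, FN=4+3+7=14 → 9/23 = 0.39130
  rain: TP=39, FN=6+8+7=21 → 39/60 = 0.65000
  cloudy: TP=24, FN=3+3+2=8 → 24/32 = 0.75000
Macro-recall = mean = (0.42424 + 0.39130 + 0.65000 + 0.75000) / 4 = 0.5539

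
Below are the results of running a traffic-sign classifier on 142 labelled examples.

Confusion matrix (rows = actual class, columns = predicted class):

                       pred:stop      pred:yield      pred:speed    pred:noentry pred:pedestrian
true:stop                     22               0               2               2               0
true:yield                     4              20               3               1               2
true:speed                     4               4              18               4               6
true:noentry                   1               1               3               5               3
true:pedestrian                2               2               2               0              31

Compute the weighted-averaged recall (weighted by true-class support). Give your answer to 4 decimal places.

0.6761

Per-class recall (TP/(TP+FN)):
  stop: TP=22, FN=0+2+2+0=4 → 22/26 = 0.84615
  yield: TP=20, FN=4+3+1+2=10 → 20/30 = 0.66667
  speed: TP=18, FN=4+4+4+6=18 → 18/36 = 0.50000
  noentry: TP=5, FN=1+1+3+3=8 → 5/13 = 0.38462
  pedestrian: TP=31, FN=2+2+2+0=6 → 31/37 = 0.83784
Weighted-recall = Σ (supportᵢ/N)·recallᵢ with N=142: (26/142)·0.84615 + (30/142)·0.66667 + (36/142)·0.50000 + (13/142)·0.38462 + (37/142)·0.83784 = 0.6761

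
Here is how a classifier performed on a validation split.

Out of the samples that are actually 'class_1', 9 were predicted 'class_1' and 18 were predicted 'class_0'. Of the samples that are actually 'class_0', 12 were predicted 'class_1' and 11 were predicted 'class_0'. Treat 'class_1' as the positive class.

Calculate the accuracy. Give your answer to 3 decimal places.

0.400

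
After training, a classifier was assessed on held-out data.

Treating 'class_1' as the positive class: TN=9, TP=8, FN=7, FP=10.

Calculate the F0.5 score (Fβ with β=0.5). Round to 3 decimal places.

0.460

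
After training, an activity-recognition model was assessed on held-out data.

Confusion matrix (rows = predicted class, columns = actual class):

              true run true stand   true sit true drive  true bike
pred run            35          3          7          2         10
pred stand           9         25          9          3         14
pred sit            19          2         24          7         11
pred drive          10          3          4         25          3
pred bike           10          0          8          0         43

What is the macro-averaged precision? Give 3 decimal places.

Per-class precision (TP/(TP+FP)):
  run: TP=35, FP=3+7+2+10=22 → 35/57 = 0.6140
  stand: TP=25, FP=9+9+3+14=35 → 25/60 = 0.4167
  sit: TP=24, FP=19+2+7+11=39 → 24/63 = 0.3810
  drive: TP=25, FP=10+3+4+3=20 → 25/45 = 0.5556
  bike: TP=43, FP=10+0+8+0=18 → 43/61 = 0.7049
Macro-precision = mean = (0.6140 + 0.4167 + 0.3810 + 0.5556 + 0.7049) / 5 = 0.534

0.534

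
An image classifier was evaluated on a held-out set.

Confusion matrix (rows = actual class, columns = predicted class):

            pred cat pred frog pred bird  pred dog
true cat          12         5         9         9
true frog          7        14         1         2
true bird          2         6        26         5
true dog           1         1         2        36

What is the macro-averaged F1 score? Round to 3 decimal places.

0.610

Per-class F1 score (2·TP/(2·TP+FP+FN)):
  cat: TP=12, FP=7+2+1=10, FN=5+9+9=23 → 24/57 = 0.4211
  frog: TP=14, FP=5+6+1=12, FN=7+1+2=10 → 28/50 = 0.5600
  bird: TP=26, FP=9+1+2=12, FN=2+6+5=13 → 52/77 = 0.6753
  dog: TP=36, FP=9+2+5=16, FN=1+1+2=4 → 72/92 = 0.7826
Macro-F1 score = mean = (0.4211 + 0.5600 + 0.6753 + 0.7826) / 4 = 0.610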